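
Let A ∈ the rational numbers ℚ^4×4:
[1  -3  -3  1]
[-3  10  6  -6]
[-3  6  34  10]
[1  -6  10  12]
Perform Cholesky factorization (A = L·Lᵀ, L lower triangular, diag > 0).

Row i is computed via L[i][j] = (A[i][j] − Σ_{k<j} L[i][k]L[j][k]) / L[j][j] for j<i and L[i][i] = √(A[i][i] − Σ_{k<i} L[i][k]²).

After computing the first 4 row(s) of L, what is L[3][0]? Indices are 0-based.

Step 1: L[0][0] = √(1) = 1.
  L[1][0] = (-3) / L[0][0] = -3.
Step 2: L[1][1] = √(1) = 1.
  L[2][0] = (-3) / L[0][0] = -3.
  L[2][1] = (-3) / L[1][1] = -3.
Step 3: L[2][2] = √(16) = 4.
  L[3][0] = (1) / L[0][0] = 1.
  L[3][1] = (-3) / L[1][1] = -3.
  L[3][2] = (4) / L[2][2] = 1.
Step 4: L[3][3] = √(1) = 1.

L[3][0] = 1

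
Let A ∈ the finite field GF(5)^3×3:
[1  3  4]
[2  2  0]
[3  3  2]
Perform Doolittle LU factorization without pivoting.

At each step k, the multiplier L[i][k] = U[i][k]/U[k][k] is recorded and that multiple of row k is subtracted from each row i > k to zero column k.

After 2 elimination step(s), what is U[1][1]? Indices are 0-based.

k=0: U[0][0]=1
  eliminate (1,0): mult=2, new row 1: (0, 1, 2); set L[1][0]=2
  eliminate (2,0): mult=3, new row 2: (0, 4, 0); set L[2][0]=3
k=1: U[1][1]=1
  eliminate (2,1): mult=4, new row 2: (0, 0, 2); set L[2][1]=4

U[1][1] = 1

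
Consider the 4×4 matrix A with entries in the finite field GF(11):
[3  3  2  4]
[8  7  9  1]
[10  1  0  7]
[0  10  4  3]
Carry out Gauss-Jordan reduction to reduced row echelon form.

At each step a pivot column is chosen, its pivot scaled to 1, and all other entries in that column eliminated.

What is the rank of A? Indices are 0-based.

rank = 4

step 1: normalize row 0 (÷3) = (1, 1, 8, 5)
  row 1: subtract 8×row0 = (0, 10, 0, 5)
  row 2: subtract 10×row0 = (0, 2, 8, 1)
step 2: normalize row 1 (÷10) = (0, 1, 0, 6)
  row 0: subtract 1×row1 = (1, 0, 8, 10)
  row 2: subtract 2×row1 = (0, 0, 8, 0)
  row 3: subtract 10×row1 = (0, 0, 4, 9)
step 3: normalize row 2 (÷8) = (0, 0, 1, 0)
  row 0: subtract 8×row2 = (1, 0, 0, 10)
  row 3: subtract 4×row2 = (0, 0, 0, 9)
step 4: normalize row 3 (÷9) = (0, 0, 0, 1)
  row 0: subtract 10×row3 = (1, 0, 0, 0)
  row 1: subtract 6×row3 = (0, 1, 0, 0)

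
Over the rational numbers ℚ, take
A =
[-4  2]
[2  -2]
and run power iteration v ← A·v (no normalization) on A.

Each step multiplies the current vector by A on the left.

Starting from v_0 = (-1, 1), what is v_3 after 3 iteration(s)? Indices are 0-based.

v_0 = (-1, 1).
v_1 = A·v_0 = (6, -4).
v_2 = A·v_1 = (-32, 20).
v_3 = A·v_2 = (168, -104).

v_3 = (168, -104)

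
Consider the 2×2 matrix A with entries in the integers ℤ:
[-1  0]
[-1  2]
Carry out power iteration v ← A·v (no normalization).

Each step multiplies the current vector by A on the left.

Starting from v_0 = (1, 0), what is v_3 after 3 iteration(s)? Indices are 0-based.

v_0 = (1, 0).
v_1 = A·v_0 = (-1, -1).
v_2 = A·v_1 = (1, -1).
v_3 = A·v_2 = (-1, -3).

v_3 = (-1, -3)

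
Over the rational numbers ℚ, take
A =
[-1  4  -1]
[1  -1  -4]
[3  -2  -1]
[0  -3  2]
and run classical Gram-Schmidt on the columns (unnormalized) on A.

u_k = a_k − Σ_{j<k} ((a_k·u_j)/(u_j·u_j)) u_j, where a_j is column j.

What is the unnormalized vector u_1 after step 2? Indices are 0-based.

u_1 = (3, 0, 1, -3)

Step 1: u_0 = a_0 = (-1, 1, 3, 0).
Step 2: u_1 = a_1 − (-1)·u_0 = (3, 0, 1, -3).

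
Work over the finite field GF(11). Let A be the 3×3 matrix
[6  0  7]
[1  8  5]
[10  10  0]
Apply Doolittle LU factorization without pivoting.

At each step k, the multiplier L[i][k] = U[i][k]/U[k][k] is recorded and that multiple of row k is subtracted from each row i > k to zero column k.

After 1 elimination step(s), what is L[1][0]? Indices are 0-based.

L[1][0] = 2

k=0: U[0][0]=6
  eliminate (1,0): mult=2, new row 1: (0, 8, 2); set L[1][0]=2
  eliminate (2,0): mult=9, new row 2: (0, 10, 3); set L[2][0]=9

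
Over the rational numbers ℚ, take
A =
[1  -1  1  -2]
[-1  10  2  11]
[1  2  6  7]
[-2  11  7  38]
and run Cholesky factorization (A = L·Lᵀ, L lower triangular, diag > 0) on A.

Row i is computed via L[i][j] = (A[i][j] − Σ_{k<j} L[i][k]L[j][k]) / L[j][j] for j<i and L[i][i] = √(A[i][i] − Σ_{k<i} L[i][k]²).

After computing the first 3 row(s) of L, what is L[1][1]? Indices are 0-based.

Step 1: L[0][0] = √(1) = 1.
  L[1][0] = (-1) / L[0][0] = -1.
Step 2: L[1][1] = √(9) = 3.
  L[2][0] = (1) / L[0][0] = 1.
  L[2][1] = (3) / L[1][1] = 1.
Step 3: L[2][2] = √(4) = 2.

L[1][1] = 3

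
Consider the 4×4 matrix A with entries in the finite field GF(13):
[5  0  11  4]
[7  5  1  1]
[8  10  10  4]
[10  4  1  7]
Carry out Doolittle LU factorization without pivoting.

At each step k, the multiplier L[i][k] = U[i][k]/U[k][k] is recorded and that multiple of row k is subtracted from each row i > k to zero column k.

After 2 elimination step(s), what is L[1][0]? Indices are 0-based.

L[1][0] = 4

[col 0] pivot 5
  R1 -= 4*R0 → (0, 5, 9, 11)  (L[1][0] := 4)
  R2 -= 12*R0 → (0, 10, 8, 8)  (L[2][0] := 12)
  R3 -= 2*R0 → (0, 4, 5, 12)  (L[3][0] := 2)
[col 1] pivot 5
  R2 -= 2*R1 → (0, 0, 3, 12)  (L[2][1] := 2)
  R3 -= 6*R1 → (0, 0, 3, 11)  (L[3][1] := 6)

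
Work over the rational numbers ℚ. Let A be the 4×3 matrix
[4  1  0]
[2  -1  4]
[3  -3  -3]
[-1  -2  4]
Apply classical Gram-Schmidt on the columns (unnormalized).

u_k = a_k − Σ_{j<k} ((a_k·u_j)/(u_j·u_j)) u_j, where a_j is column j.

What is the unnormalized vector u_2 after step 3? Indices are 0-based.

Step 1: u_0 = a_0 = (4, 2, 3, -1).
Step 2: u_1 = a_1 − (-1/6)·u_0 = (5/3, -2/3, -5/2, -13/6).
Step 3: u_2 = a_2 − (-1/6)·u_0 − (-23/85)·u_1 = (19/17, 353/85, -54/17, 276/85).

u_2 = (19/17, 353/85, -54/17, 276/85)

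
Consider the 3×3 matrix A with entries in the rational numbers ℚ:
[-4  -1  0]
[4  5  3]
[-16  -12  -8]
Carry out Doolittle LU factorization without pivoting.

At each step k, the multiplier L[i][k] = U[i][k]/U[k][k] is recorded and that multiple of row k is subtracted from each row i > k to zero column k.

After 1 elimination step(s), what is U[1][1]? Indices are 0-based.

U[1][1] = 4

k=0: U[0][0]=-4
  eliminate (1,0): mult=-1, new row 1: (0, 4, 3); set L[1][0]=-1
  eliminate (2,0): mult=4, new row 2: (0, -8, -8); set L[2][0]=4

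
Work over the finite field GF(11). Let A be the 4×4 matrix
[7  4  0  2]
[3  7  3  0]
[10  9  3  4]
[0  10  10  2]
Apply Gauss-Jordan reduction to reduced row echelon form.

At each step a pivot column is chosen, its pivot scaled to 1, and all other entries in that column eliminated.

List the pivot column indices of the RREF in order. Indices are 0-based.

step 1: normalize row 0 (÷7) = (1, 10, 0, 5)
  row 1: subtract 3×row0 = (0, 10, 3, 7)
  row 2: subtract 10×row0 = (0, 8, 3, 9)
step 2: normalize row 1 (÷10) = (0, 1, 8, 4)
  row 0: subtract 10×row1 = (1, 0, 8, 9)
  row 2: subtract 8×row1 = (0, 0, 5, 10)
  row 3: subtract 10×row1 = (0, 0, 7, 6)
step 3: normalize row 2 (÷5) = (0, 0, 1, 2)
  row 0: subtract 8×row2 = (1, 0, 0, 4)
  row 1: subtract 8×row2 = (0, 1, 0, 10)
  row 3: subtract 7×row2 = (0, 0, 0, 3)
step 4: normalize row 3 (÷3) = (0, 0, 0, 1)
  row 0: subtract 4×row3 = (1, 0, 0, 0)
  row 1: subtract 10×row3 = (0, 1, 0, 0)
  row 2: subtract 2×row3 = (0, 0, 1, 0)

pivot columns: 0, 1, 2, 3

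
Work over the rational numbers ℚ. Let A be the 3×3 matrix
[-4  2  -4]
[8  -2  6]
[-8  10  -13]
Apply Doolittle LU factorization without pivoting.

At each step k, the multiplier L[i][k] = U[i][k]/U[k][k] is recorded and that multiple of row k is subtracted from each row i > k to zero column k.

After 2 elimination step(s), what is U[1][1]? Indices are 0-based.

k=0: U[0][0]=-4
  eliminate (1,0): mult=-2, new row 1: (0, 2, -2); set L[1][0]=-2
  eliminate (2,0): mult=2, new row 2: (0, 6, -5); set L[2][0]=2
k=1: U[1][1]=2
  eliminate (2,1): mult=3, new row 2: (0, 0, 1); set L[2][1]=3

U[1][1] = 2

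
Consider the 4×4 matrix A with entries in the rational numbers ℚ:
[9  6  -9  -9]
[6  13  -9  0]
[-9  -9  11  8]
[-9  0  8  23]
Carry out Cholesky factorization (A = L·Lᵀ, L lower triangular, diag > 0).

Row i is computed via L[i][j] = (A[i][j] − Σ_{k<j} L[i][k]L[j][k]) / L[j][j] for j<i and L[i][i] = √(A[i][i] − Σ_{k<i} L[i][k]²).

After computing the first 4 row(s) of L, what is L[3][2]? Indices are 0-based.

Step 1: L[0][0] = √(9) = 3.
  L[1][0] = (6) / L[0][0] = 2.
Step 2: L[1][1] = √(9) = 3.
  L[2][0] = (-9) / L[0][0] = -3.
  L[2][1] = (-3) / L[1][1] = -1.
Step 3: L[2][2] = √(1) = 1.
  L[3][0] = (-9) / L[0][0] = -3.
  L[3][1] = (6) / L[1][1] = 2.
  L[3][2] = (1) / L[2][2] = 1.
Step 4: L[3][3] = √(9) = 3.

L[3][2] = 1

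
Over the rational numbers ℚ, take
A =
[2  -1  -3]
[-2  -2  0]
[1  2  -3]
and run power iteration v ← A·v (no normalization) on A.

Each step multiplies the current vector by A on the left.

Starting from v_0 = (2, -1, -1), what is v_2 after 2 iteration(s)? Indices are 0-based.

v_2 = (9, -12, -5)

v_0 = (2, -1, -1).
v_1 = A·v_0 = (8, -2, 3).
v_2 = A·v_1 = (9, -12, -5).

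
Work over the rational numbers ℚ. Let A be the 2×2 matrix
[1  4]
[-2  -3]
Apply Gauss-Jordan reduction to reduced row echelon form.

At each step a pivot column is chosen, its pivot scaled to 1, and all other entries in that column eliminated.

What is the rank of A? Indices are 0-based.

[1] R0 /= 1  ⇒  (1, 4)
     R1 -= -2·R0  ⇒  (0, 5)
[2] R1 /= 5  ⇒  (0, 1)
     R0 -= 4·R1  ⇒  (1, 0)

rank = 2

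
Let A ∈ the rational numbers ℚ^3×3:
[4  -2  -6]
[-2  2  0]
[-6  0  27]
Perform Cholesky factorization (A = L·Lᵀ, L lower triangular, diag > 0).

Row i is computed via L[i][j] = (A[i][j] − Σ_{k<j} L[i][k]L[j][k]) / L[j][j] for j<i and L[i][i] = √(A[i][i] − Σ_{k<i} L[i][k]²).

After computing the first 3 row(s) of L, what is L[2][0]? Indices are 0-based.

L[2][0] = -3

Step 1: L[0][0] = √(4) = 2.
  L[1][0] = (-2) / L[0][0] = -1.
Step 2: L[1][1] = √(1) = 1.
  L[2][0] = (-6) / L[0][0] = -3.
  L[2][1] = (-3) / L[1][1] = -3.
Step 3: L[2][2] = √(9) = 3.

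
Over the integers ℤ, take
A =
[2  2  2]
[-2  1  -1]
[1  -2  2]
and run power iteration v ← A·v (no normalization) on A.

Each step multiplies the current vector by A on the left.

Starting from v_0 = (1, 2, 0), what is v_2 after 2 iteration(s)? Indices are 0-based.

v_2 = (6, -9, 0)

v_0 = (1, 2, 0).
v_1 = A·v_0 = (6, 0, -3).
v_2 = A·v_1 = (6, -9, 0).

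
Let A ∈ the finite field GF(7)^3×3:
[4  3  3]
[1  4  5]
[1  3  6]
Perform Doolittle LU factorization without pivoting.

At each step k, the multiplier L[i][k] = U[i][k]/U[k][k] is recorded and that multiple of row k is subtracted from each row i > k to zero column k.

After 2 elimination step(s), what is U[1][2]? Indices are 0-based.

U[1][2] = 6

Step 1: pivot at (0,0) is 4.
  row1 ← row1 − (2)·row0  ⇒  L[1][0]=2, U row1=(0, 5, 6)
  row2 ← row2 − (2)·row0  ⇒  L[2][0]=2, U row2=(0, 4, 0)
Step 2: pivot at (1,1) is 5.
  row2 ← row2 − (5)·row1  ⇒  L[2][1]=5, U row2=(0, 0, 5)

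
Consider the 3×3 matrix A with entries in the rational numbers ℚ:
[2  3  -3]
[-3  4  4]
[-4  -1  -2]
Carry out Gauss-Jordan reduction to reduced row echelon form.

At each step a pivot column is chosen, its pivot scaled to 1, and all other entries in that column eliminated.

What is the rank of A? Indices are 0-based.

rank = 3

[1] R0 /= 2  ⇒  (1, 3/2, -3/2)
     R1 -= -3·R0  ⇒  (0, 17/2, -1/2)
     R2 -= -4·R0  ⇒  (0, 5, -8)
[2] R1 /= 17/2  ⇒  (0, 1, -1/17)
     R0 -= 3/2·R1  ⇒  (1, 0, -24/17)
     R2 -= 5·R1  ⇒  (0, 0, -131/17)
[3] R2 /= -131/17  ⇒  (0, 0, 1)
     R0 -= -24/17·R2  ⇒  (1, 0, 0)
     R1 -= -1/17·R2  ⇒  (0, 1, 0)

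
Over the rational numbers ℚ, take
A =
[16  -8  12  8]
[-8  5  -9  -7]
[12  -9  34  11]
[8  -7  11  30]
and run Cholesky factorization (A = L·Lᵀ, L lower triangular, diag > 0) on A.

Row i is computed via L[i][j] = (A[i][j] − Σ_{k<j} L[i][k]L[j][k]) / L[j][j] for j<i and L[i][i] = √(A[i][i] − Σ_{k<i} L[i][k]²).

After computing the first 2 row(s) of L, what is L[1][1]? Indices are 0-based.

Step 1: L[0][0] = √(16) = 4.
  L[1][0] = (-8) / L[0][0] = -2.
Step 2: L[1][1] = √(1) = 1.

L[1][1] = 1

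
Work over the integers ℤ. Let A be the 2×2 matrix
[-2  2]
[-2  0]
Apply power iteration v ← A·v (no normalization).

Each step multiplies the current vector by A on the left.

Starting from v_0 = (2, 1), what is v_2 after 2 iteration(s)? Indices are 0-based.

v_0 = (2, 1).
v_1 = A·v_0 = (-2, -4).
v_2 = A·v_1 = (-4, 4).

v_2 = (-4, 4)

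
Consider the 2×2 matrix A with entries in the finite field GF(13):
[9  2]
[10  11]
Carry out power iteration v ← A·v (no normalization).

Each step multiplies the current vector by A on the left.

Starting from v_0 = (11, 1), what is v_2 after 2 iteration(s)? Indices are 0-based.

v_2 = (7, 1)

v_0 = (11, 1).
v_1 = A·v_0 = (10, 4).
v_2 = A·v_1 = (7, 1).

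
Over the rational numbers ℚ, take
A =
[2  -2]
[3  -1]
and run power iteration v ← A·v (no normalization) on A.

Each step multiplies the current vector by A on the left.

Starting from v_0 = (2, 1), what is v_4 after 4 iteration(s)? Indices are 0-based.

v_0 = (2, 1).
v_1 = A·v_0 = (2, 5).
v_2 = A·v_1 = (-6, 1).
v_3 = A·v_2 = (-14, -19).
v_4 = A·v_3 = (10, -23).

v_4 = (10, -23)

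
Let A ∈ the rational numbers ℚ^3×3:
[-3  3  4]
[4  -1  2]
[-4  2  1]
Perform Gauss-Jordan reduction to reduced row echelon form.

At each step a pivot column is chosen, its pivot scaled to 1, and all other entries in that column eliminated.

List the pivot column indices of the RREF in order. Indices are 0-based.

pivot(0,0)=-3: scale R0 → (1, -1, -4/3)
  clear (1,0): R1 −= (4)R0 → (0, 3, 22/3)
  clear (2,0): R2 −= (-4)R0 → (0, -2, -13/3)
pivot(1,1)=3: scale R1 → (0, 1, 22/9)
  clear (0,1): R0 −= (-1)R1 → (1, 0, 10/9)
  clear (2,1): R2 −= (-2)R1 → (0, 0, 5/9)
pivot(2,2)=5/9: scale R2 → (0, 0, 1)
  clear (0,2): R0 −= (10/9)R2 → (1, 0, 0)
  clear (1,2): R1 −= (22/9)R2 → (0, 1, 0)

pivot columns: 0, 1, 2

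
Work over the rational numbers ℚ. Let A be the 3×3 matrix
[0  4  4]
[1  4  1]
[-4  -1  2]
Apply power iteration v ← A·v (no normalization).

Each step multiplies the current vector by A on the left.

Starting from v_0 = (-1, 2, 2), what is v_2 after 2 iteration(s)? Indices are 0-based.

v_0 = (-1, 2, 2).
v_1 = A·v_0 = (16, 9, 6).
v_2 = A·v_1 = (60, 58, -61).

v_2 = (60, 58, -61)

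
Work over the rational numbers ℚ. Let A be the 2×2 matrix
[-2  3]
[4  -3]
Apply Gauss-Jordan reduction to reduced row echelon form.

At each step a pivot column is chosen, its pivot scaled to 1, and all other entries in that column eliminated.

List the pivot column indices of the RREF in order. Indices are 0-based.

pivot columns: 0, 1

[1] R0 /= -2  ⇒  (1, -3/2)
     R1 -= 4·R0  ⇒  (0, 3)
[2] R1 /= 3  ⇒  (0, 1)
     R0 -= -3/2·R1  ⇒  (1, 0)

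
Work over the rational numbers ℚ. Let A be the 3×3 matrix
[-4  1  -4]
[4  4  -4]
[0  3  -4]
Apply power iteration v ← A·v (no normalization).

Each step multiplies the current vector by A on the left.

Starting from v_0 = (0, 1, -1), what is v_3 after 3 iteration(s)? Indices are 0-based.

v_3 = (200, -48, 88)

v_0 = (0, 1, -1).
v_1 = A·v_0 = (5, 8, 7).
v_2 = A·v_1 = (-40, 24, -4).
v_3 = A·v_2 = (200, -48, 88).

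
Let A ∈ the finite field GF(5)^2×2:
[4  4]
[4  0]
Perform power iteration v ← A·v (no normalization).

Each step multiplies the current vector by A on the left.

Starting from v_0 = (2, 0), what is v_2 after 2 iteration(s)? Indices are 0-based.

v_0 = (2, 0).
v_1 = A·v_0 = (3, 3).
v_2 = A·v_1 = (4, 2).

v_2 = (4, 2)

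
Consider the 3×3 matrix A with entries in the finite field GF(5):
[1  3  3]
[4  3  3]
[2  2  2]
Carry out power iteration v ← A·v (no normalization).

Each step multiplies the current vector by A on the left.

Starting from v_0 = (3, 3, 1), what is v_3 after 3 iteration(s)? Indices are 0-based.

v_3 = (4, 1, 3)

v_0 = (3, 3, 1).
v_1 = A·v_0 = (0, 4, 4).
v_2 = A·v_1 = (4, 4, 1).
v_3 = A·v_2 = (4, 1, 3).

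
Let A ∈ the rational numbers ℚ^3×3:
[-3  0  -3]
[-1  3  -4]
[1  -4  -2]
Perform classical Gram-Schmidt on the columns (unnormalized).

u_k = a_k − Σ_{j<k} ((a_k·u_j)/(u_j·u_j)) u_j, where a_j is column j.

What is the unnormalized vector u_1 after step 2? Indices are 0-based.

Step 1: u_0 = a_0 = (-3, -1, 1).
Step 2: u_1 = a_1 − (-7/11)·u_0 = (-21/11, 26/11, -37/11).

u_1 = (-21/11, 26/11, -37/11)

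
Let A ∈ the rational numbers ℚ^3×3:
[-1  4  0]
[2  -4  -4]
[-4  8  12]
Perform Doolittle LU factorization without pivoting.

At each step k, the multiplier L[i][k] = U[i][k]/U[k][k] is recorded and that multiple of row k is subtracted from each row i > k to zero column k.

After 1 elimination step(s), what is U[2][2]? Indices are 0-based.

k=0: U[0][0]=-1
  eliminate (1,0): mult=-2, new row 1: (0, 4, -4); set L[1][0]=-2
  eliminate (2,0): mult=4, new row 2: (0, -8, 12); set L[2][0]=4

U[2][2] = 12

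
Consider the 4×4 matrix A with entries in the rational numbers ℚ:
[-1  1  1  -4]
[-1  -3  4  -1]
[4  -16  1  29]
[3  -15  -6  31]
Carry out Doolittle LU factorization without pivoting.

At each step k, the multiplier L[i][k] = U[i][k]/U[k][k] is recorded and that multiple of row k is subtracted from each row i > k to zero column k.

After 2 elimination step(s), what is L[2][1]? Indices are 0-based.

L[2][1] = 3

Step 1: pivot at (0,0) is -1.
  row1 ← row1 − (1)·row0  ⇒  L[1][0]=1, U row1=(0, -4, 3, 3)
  row2 ← row2 − (-4)·row0  ⇒  L[2][0]=-4, U row2=(0, -12, 5, 13)
  row3 ← row3 − (-3)·row0  ⇒  L[3][0]=-3, U row3=(0, -12, -3, 19)
Step 2: pivot at (1,1) is -4.
  row2 ← row2 − (3)·row1  ⇒  L[2][1]=3, U row2=(0, 0, -4, 4)
  row3 ← row3 − (3)·row1  ⇒  L[3][1]=3, U row3=(0, 0, -12, 10)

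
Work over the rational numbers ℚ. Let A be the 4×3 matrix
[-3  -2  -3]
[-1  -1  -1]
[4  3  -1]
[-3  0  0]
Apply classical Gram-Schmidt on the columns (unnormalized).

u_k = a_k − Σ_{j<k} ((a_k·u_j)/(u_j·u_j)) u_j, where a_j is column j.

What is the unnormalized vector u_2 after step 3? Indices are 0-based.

u_2 = (-311/129, -95/129, -239/129, 8/43)

Step 1: u_0 = a_0 = (-3, -1, 4, -3).
Step 2: u_1 = a_1 − (19/35)·u_0 = (-13/35, -16/35, 29/35, 57/35).
Step 3: u_2 = a_2 − (6/35)·u_0 − (26/129)·u_1 = (-311/129, -95/129, -239/129, 8/43).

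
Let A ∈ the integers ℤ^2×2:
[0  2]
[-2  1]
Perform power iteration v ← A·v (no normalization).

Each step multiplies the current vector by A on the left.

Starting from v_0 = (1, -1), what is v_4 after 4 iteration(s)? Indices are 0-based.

v_4 = (26, 9)

v_0 = (1, -1).
v_1 = A·v_0 = (-2, -3).
v_2 = A·v_1 = (-6, 1).
v_3 = A·v_2 = (2, 13).
v_4 = A·v_3 = (26, 9).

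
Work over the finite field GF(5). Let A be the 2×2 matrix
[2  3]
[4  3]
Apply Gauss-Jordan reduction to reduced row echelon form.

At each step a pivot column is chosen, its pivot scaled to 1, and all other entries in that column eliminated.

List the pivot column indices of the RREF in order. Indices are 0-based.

pivot columns: 0, 1

[1] R0 /= 2  ⇒  (1, 4)
     R1 -= 4·R0  ⇒  (0, 2)
[2] R1 /= 2  ⇒  (0, 1)
     R0 -= 4·R1  ⇒  (1, 0)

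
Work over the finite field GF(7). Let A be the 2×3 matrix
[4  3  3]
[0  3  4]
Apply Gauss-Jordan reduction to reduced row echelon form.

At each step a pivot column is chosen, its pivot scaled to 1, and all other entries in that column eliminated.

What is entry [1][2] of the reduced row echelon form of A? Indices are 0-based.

step 1: normalize row 0 (÷4) = (1, 6, 6)
step 2: normalize row 1 (÷3) = (0, 1, 6)
  row 0: subtract 6×row1 = (1, 0, 5)

M[1][2] = 6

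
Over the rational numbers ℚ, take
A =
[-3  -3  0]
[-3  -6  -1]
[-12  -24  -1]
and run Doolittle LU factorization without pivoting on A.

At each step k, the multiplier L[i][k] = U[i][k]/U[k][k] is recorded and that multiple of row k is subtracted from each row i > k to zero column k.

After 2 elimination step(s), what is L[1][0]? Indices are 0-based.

L[1][0] = 1

k=0: U[0][0]=-3
  eliminate (1,0): mult=1, new row 1: (0, -3, -1); set L[1][0]=1
  eliminate (2,0): mult=4, new row 2: (0, -12, -1); set L[2][0]=4
k=1: U[1][1]=-3
  eliminate (2,1): mult=4, new row 2: (0, 0, 3); set L[2][1]=4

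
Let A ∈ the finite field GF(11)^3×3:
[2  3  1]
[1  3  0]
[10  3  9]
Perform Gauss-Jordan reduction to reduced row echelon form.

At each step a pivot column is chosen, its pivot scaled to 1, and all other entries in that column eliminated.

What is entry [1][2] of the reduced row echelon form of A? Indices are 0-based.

M[1][2] = 7

pivot(0,0)=2: scale R0 → (1, 7, 6)
  clear (1,0): R1 −= (1)R0 → (0, 7, 5)
  clear (2,0): R2 −= (10)R0 → (0, 10, 4)
pivot(1,1)=7: scale R1 → (0, 1, 7)
  clear (0,1): R0 −= (7)R1 → (1, 0, 1)
  clear (2,1): R2 −= (10)R1 → (0, 0, 0)
col 2: no nonzero at/below row 2; advance.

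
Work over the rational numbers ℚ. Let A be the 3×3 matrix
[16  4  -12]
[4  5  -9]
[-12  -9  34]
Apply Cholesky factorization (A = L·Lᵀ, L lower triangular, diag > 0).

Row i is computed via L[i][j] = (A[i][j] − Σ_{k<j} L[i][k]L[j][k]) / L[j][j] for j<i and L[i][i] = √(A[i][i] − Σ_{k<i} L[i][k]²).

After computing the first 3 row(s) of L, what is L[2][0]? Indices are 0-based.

L[2][0] = -3

Step 1: L[0][0] = √(16) = 4.
  L[1][0] = (4) / L[0][0] = 1.
Step 2: L[1][1] = √(4) = 2.
  L[2][0] = (-12) / L[0][0] = -3.
  L[2][1] = (-6) / L[1][1] = -3.
Step 3: L[2][2] = √(16) = 4.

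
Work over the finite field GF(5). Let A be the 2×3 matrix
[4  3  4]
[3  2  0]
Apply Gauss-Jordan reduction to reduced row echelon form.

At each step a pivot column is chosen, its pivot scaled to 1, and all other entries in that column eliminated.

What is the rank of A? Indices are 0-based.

rank = 2

step 1: normalize row 0 (÷4) = (1, 2, 1)
  row 1: subtract 3×row0 = (0, 1, 2)
step 2: normalize row 1 (÷1) = (0, 1, 2)
  row 0: subtract 2×row1 = (1, 0, 2)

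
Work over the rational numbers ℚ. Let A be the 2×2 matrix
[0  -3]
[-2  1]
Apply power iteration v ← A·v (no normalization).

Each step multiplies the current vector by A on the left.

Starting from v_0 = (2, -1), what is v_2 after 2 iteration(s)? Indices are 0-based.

v_2 = (15, -11)

v_0 = (2, -1).
v_1 = A·v_0 = (3, -5).
v_2 = A·v_1 = (15, -11).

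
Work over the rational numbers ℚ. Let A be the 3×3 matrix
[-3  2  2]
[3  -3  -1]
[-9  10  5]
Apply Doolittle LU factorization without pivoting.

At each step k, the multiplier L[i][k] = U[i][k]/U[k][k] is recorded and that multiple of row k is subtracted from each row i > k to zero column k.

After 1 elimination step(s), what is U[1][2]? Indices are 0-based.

[col 0] pivot -3
  R1 -= -1*R0 → (0, -1, 1)  (L[1][0] := -1)
  R2 -= 3*R0 → (0, 4, -1)  (L[2][0] := 3)

U[1][2] = 1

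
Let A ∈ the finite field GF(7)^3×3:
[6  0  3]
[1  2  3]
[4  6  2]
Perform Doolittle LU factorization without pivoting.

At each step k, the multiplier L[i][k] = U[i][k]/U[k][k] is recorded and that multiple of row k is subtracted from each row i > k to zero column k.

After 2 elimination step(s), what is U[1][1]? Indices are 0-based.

U[1][1] = 2

Step 1: pivot at (0,0) is 6.
  row1 ← row1 − (6)·row0  ⇒  L[1][0]=6, U row1=(0, 2, 6)
  row2 ← row2 − (3)·row0  ⇒  L[2][0]=3, U row2=(0, 6, 0)
Step 2: pivot at (1,1) is 2.
  row2 ← row2 − (3)·row1  ⇒  L[2][1]=3, U row2=(0, 0, 3)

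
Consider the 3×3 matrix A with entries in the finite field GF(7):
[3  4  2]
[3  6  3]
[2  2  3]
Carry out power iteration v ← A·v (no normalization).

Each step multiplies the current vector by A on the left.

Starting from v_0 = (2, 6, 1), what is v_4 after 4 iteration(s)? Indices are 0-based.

v_0 = (2, 6, 1).
v_1 = A·v_0 = (4, 3, 5).
v_2 = A·v_1 = (6, 3, 1).
v_3 = A·v_2 = (4, 4, 0).
v_4 = A·v_3 = (0, 1, 2).

v_4 = (0, 1, 2)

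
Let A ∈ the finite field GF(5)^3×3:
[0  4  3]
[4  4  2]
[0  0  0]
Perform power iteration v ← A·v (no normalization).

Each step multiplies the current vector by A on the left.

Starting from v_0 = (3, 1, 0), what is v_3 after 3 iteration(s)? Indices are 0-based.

v_0 = (3, 1, 0).
v_1 = A·v_0 = (4, 1, 0).
v_2 = A·v_1 = (4, 0, 0).
v_3 = A·v_2 = (0, 1, 0).

v_3 = (0, 1, 0)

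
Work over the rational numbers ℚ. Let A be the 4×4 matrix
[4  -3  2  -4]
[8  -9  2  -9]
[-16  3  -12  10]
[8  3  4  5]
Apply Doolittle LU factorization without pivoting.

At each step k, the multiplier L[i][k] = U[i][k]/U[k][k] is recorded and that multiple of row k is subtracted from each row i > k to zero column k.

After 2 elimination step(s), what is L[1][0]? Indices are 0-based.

L[1][0] = 2

[col 0] pivot 4
  R1 -= 2*R0 → (0, -3, -2, -1)  (L[1][0] := 2)
  R2 -= -4*R0 → (0, -9, -4, -6)  (L[2][0] := -4)
  R3 -= 2*R0 → (0, 9, 0, 13)  (L[3][0] := 2)
[col 1] pivot -3
  R2 -= 3*R1 → (0, 0, 2, -3)  (L[2][1] := 3)
  R3 -= -3*R1 → (0, 0, -6, 10)  (L[3][1] := -3)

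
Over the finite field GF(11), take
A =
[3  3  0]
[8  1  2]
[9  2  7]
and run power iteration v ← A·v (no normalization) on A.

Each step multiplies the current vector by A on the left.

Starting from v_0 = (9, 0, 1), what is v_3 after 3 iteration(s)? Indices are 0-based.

v_3 = (8, 9, 5)

v_0 = (9, 0, 1).
v_1 = A·v_0 = (5, 8, 0).
v_2 = A·v_1 = (6, 4, 6).
v_3 = A·v_2 = (8, 9, 5).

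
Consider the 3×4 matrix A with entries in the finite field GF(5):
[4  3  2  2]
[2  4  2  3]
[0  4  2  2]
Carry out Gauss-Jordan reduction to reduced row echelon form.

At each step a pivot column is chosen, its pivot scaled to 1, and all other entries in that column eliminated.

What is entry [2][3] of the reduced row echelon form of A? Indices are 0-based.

[1] R0 /= 4  ⇒  (1, 2, 3, 3)
     R1 -= 2·R0  ⇒  (0, 0, 1, 2)
[2] R1 <-> R2
[2] R1 /= 4  ⇒  (0, 1, 3, 3)
     R0 -= 2·R1  ⇒  (1, 0, 2, 2)
[3] R2 /= 1  ⇒  (0, 0, 1, 2)
     R0 -= 2·R2  ⇒  (1, 0, 0, 3)
     R1 -= 3·R2  ⇒  (0, 1, 0, 2)

M[2][3] = 2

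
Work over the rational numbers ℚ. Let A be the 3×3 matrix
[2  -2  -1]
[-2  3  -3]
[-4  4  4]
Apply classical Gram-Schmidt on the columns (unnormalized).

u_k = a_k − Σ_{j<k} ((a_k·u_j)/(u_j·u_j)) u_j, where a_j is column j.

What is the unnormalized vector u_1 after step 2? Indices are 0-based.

Step 1: u_0 = a_0 = (2, -2, -4).
Step 2: u_1 = a_1 − (-13/12)·u_0 = (1/6, 5/6, -1/3).

u_1 = (1/6, 5/6, -1/3)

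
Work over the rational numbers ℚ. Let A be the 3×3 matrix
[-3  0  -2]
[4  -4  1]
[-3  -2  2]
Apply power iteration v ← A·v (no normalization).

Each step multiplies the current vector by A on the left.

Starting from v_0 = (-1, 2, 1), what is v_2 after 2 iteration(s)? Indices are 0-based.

v_0 = (-1, 2, 1).
v_1 = A·v_0 = (1, -11, 1).
v_2 = A·v_1 = (-5, 49, 21).

v_2 = (-5, 49, 21)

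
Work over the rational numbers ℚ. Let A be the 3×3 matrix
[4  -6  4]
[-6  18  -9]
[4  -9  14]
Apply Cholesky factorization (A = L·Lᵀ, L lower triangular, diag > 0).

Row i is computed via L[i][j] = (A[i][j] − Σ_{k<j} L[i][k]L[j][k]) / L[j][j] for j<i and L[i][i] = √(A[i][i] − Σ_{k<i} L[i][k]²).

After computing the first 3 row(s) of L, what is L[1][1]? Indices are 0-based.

Step 1: L[0][0] = √(4) = 2.
  L[1][0] = (-6) / L[0][0] = -3.
Step 2: L[1][1] = √(9) = 3.
  L[2][0] = (4) / L[0][0] = 2.
  L[2][1] = (-3) / L[1][1] = -1.
Step 3: L[2][2] = √(9) = 3.

L[1][1] = 3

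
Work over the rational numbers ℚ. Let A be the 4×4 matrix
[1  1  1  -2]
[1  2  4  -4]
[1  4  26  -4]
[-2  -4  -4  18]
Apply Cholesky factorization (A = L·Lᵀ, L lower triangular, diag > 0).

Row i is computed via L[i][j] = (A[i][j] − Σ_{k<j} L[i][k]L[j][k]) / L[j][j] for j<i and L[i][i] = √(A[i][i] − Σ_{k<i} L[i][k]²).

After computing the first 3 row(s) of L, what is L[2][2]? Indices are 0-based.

L[2][2] = 4

Step 1: L[0][0] = √(1) = 1.
  L[1][0] = (1) / L[0][0] = 1.
Step 2: L[1][1] = √(1) = 1.
  L[2][0] = (1) / L[0][0] = 1.
  L[2][1] = (3) / L[1][1] = 3.
Step 3: L[2][2] = √(16) = 4.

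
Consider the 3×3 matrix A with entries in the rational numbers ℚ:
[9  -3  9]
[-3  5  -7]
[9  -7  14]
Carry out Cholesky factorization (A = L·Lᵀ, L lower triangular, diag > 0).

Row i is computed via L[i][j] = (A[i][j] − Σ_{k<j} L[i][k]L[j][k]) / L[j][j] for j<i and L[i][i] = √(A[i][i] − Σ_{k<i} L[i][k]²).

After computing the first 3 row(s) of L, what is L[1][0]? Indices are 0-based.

L[1][0] = -1

Step 1: L[0][0] = √(9) = 3.
  L[1][0] = (-3) / L[0][0] = -1.
Step 2: L[1][1] = √(4) = 2.
  L[2][0] = (9) / L[0][0] = 3.
  L[2][1] = (-4) / L[1][1] = -2.
Step 3: L[2][2] = √(1) = 1.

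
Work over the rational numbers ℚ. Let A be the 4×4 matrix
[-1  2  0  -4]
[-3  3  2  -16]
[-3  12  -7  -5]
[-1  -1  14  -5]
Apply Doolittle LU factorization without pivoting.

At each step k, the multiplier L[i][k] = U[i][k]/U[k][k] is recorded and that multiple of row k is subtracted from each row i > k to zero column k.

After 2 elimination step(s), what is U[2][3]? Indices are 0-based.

U[2][3] = -1

[col 0] pivot -1
  R1 -= 3*R0 → (0, -3, 2, -4)  (L[1][0] := 3)
  R2 -= 3*R0 → (0, 6, -7, 7)  (L[2][0] := 3)
  R3 -= 1*R0 → (0, -3, 14, -1)  (L[3][0] := 1)
[col 1] pivot -3
  R2 -= -2*R1 → (0, 0, -3, -1)  (L[2][1] := -2)
  R3 -= 1*R1 → (0, 0, 12, 3)  (L[3][1] := 1)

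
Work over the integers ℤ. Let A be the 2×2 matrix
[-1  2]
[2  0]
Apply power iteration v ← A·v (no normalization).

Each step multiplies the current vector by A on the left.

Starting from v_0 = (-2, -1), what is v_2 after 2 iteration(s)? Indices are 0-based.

v_2 = (-8, 0)

v_0 = (-2, -1).
v_1 = A·v_0 = (0, -4).
v_2 = A·v_1 = (-8, 0).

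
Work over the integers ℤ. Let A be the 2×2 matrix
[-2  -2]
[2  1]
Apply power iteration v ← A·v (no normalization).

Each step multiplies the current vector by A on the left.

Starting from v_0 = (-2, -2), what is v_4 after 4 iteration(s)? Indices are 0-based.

v_4 = (20, -22)

v_0 = (-2, -2).
v_1 = A·v_0 = (8, -6).
v_2 = A·v_1 = (-4, 10).
v_3 = A·v_2 = (-12, 2).
v_4 = A·v_3 = (20, -22).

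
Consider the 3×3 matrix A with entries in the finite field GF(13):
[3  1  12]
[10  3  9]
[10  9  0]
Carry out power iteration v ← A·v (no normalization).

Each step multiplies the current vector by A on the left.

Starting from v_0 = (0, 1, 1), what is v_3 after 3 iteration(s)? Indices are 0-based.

v_3 = (5, 1, 4)

v_0 = (0, 1, 1).
v_1 = A·v_0 = (0, 12, 9).
v_2 = A·v_1 = (3, 0, 4).
v_3 = A·v_2 = (5, 1, 4).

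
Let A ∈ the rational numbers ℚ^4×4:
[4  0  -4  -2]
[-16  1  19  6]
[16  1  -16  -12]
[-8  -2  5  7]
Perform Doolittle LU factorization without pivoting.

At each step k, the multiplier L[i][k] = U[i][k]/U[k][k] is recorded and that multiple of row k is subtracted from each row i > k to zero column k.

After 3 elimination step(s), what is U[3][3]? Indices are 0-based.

k=0: U[0][0]=4
  eliminate (1,0): mult=-4, new row 1: (0, 1, 3, -2); set L[1][0]=-4
  eliminate (2,0): mult=4, new row 2: (0, 1, 0, -4); set L[2][0]=4
  eliminate (3,0): mult=-2, new row 3: (0, -2, -3, 3); set L[3][0]=-2
k=1: U[1][1]=1
  eliminate (2,1): mult=1, new row 2: (0, 0, -3, -2); set L[2][1]=1
  eliminate (3,1): mult=-2, new row 3: (0, 0, 3, -1); set L[3][1]=-2
k=2: U[2][2]=-3
  eliminate (3,2): mult=-1, new row 3: (0, 0, 0, -3); set L[3][2]=-1

U[3][3] = -3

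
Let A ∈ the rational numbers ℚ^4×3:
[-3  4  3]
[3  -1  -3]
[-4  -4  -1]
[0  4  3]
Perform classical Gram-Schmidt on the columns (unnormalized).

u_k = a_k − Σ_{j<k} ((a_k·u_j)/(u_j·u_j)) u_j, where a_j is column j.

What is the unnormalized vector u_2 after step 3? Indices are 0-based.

u_2 = (-476/555, -16/15, -29/185, 241/555)

Step 1: u_0 = a_0 = (-3, 3, -4, 0).
Step 2: u_1 = a_1 − (1/34)·u_0 = (139/34, -37/34, -66/17, 4).
Step 3: u_2 = a_2 − (-7/17)·u_0 − (356/555)·u_1 = (-476/555, -16/15, -29/185, 241/555).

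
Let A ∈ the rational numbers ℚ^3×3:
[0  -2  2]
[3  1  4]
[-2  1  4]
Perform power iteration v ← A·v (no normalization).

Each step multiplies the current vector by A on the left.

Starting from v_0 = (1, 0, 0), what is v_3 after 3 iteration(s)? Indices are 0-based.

v_0 = (1, 0, 0).
v_1 = A·v_0 = (0, 3, -2).
v_2 = A·v_1 = (-10, -5, -5).
v_3 = A·v_2 = (0, -55, -5).

v_3 = (0, -55, -5)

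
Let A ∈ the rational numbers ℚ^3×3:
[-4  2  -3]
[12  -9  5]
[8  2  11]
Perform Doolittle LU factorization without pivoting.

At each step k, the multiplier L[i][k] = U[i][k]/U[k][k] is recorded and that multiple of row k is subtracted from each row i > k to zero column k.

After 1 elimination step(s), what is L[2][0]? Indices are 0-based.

[col 0] pivot -4
  R1 -= -3*R0 → (0, -3, -4)  (L[1][0] := -3)
  R2 -= -2*R0 → (0, 6, 5)  (L[2][0] := -2)

L[2][0] = -2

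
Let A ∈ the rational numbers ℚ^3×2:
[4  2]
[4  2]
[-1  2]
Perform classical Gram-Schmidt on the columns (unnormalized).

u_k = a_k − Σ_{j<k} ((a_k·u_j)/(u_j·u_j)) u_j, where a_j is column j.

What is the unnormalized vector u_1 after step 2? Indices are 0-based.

u_1 = (10/33, 10/33, 80/33)

Step 1: u_0 = a_0 = (4, 4, -1).
Step 2: u_1 = a_1 − (14/33)·u_0 = (10/33, 10/33, 80/33).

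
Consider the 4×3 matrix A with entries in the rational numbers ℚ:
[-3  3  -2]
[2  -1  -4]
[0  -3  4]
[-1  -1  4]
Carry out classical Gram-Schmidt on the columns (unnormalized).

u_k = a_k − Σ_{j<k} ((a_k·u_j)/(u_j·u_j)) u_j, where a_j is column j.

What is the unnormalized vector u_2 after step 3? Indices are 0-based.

u_2 = (-9/5, -12/5, -6/5, 3/5)

Step 1: u_0 = a_0 = (-3, 2, 0, -1).
Step 2: u_1 = a_1 − (-5/7)·u_0 = (6/7, 3/7, -3, -12/7).
Step 3: u_2 = a_2 − (-3/7)·u_0 − (-26/15)·u_1 = (-9/5, -12/5, -6/5, 3/5).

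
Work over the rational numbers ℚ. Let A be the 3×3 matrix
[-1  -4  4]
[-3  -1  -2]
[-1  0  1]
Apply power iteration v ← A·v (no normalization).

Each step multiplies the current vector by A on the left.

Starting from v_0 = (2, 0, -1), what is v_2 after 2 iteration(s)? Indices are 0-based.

v_2 = (10, 28, 3)

v_0 = (2, 0, -1).
v_1 = A·v_0 = (-6, -4, -3).
v_2 = A·v_1 = (10, 28, 3).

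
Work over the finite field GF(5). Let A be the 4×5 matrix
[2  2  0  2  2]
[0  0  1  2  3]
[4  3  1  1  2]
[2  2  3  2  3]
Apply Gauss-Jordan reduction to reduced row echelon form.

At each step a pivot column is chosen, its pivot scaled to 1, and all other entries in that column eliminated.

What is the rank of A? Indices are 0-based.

rank = 4

step 1: normalize row 0 (÷2) = (1, 1, 0, 1, 1)
  row 2: subtract 4×row0 = (0, 4, 1, 2, 3)
  row 3: subtract 2×row0 = (0, 0, 3, 0, 1)
step 2: exchange rows 1,2
step 2: normalize row 1 (÷4) = (0, 1, 4, 3, 2)
  row 0: subtract 1×row1 = (1, 0, 1, 3, 4)
step 3: normalize row 2 (÷1) = (0, 0, 1, 2, 3)
  row 0: subtract 1×row2 = (1, 0, 0, 1, 1)
  row 1: subtract 4×row2 = (0, 1, 0, 0, 0)
  row 3: subtract 3×row2 = (0, 0, 0, 4, 2)
step 4: normalize row 3 (÷4) = (0, 0, 0, 1, 3)
  row 0: subtract 1×row3 = (1, 0, 0, 0, 3)
  row 2: subtract 2×row3 = (0, 0, 1, 0, 2)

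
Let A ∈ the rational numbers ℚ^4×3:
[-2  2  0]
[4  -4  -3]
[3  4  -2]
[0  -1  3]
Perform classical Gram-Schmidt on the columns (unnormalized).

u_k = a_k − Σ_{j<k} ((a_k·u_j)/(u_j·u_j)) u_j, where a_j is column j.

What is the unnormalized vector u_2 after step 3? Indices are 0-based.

Step 1: u_0 = a_0 = (-2, 4, 3, 0).
Step 2: u_1 = a_1 − (-8/29)·u_0 = (42/29, -84/29, 140/29, -1).
Step 3: u_2 = a_2 − (-18/29)·u_0 − (-115/1009)·u_1 = (-1086/1009, -855/1009, 416/1009, 2912/1009).

u_2 = (-1086/1009, -855/1009, 416/1009, 2912/1009)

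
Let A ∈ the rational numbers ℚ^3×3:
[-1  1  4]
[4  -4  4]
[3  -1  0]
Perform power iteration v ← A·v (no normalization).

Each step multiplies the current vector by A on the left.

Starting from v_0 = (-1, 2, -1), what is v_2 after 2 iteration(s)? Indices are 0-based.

v_0 = (-1, 2, -1).
v_1 = A·v_0 = (-1, -16, -5).
v_2 = A·v_1 = (-35, 40, 13).

v_2 = (-35, 40, 13)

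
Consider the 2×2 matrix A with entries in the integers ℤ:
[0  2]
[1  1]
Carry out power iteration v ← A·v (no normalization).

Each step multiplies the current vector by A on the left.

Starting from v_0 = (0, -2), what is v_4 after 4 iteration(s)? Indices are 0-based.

v_0 = (0, -2).
v_1 = A·v_0 = (-4, -2).
v_2 = A·v_1 = (-4, -6).
v_3 = A·v_2 = (-12, -10).
v_4 = A·v_3 = (-20, -22).

v_4 = (-20, -22)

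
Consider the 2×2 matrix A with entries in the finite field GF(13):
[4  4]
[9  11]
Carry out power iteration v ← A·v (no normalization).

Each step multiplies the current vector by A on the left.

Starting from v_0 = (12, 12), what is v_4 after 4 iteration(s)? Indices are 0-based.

v_0 = (12, 12).
v_1 = A·v_0 = (5, 6).
v_2 = A·v_1 = (5, 7).
v_3 = A·v_2 = (9, 5).
v_4 = A·v_3 = (4, 6).

v_4 = (4, 6)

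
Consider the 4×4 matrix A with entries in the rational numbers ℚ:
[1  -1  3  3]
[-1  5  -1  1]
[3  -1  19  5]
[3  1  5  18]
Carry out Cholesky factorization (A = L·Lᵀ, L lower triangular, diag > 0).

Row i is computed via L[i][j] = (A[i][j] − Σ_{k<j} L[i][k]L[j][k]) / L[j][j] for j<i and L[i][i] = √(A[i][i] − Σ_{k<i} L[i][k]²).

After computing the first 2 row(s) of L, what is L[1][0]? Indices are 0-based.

Step 1: L[0][0] = √(1) = 1.
  L[1][0] = (-1) / L[0][0] = -1.
Step 2: L[1][1] = √(4) = 2.

L[1][0] = -1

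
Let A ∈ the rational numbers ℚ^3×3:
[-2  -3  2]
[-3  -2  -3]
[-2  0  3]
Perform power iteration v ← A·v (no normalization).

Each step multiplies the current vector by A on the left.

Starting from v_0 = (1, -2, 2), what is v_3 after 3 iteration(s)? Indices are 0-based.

v_3 = (56, 43, -26)

v_0 = (1, -2, 2).
v_1 = A·v_0 = (8, -5, 4).
v_2 = A·v_1 = (7, -26, -4).
v_3 = A·v_2 = (56, 43, -26).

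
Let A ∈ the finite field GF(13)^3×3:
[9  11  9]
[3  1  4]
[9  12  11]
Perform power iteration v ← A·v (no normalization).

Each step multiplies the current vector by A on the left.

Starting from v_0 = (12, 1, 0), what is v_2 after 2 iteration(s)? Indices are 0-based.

v_2 = (10, 3, 1)

v_0 = (12, 1, 0).
v_1 = A·v_0 = (2, 11, 3).
v_2 = A·v_1 = (10, 3, 1).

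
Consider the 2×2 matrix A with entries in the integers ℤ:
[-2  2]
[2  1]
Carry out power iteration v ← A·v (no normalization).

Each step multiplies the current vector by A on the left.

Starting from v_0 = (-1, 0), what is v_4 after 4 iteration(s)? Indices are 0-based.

v_4 = (-68, 26)

v_0 = (-1, 0).
v_1 = A·v_0 = (2, -2).
v_2 = A·v_1 = (-8, 2).
v_3 = A·v_2 = (20, -14).
v_4 = A·v_3 = (-68, 26).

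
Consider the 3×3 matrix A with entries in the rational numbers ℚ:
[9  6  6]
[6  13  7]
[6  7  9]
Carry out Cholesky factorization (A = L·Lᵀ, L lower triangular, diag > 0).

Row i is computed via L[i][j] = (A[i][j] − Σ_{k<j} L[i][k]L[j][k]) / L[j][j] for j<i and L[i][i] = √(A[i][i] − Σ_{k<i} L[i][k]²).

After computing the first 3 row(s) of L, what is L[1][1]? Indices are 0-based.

L[1][1] = 3

Step 1: L[0][0] = √(9) = 3.
  L[1][0] = (6) / L[0][0] = 2.
Step 2: L[1][1] = √(9) = 3.
  L[2][0] = (6) / L[0][0] = 2.
  L[2][1] = (3) / L[1][1] = 1.
Step 3: L[2][2] = √(4) = 2.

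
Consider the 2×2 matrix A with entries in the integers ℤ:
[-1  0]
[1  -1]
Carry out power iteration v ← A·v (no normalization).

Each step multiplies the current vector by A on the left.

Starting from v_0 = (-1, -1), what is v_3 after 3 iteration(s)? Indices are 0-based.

v_3 = (1, -2)

v_0 = (-1, -1).
v_1 = A·v_0 = (1, 0).
v_2 = A·v_1 = (-1, 1).
v_3 = A·v_2 = (1, -2).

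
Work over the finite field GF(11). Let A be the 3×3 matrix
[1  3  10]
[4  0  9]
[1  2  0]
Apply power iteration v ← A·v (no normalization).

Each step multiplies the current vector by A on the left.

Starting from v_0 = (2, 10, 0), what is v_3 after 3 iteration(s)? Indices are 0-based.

v_0 = (2, 10, 0).
v_1 = A·v_0 = (10, 8, 0).
v_2 = A·v_1 = (1, 7, 4).
v_3 = A·v_2 = (7, 7, 4).

v_3 = (7, 7, 4)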